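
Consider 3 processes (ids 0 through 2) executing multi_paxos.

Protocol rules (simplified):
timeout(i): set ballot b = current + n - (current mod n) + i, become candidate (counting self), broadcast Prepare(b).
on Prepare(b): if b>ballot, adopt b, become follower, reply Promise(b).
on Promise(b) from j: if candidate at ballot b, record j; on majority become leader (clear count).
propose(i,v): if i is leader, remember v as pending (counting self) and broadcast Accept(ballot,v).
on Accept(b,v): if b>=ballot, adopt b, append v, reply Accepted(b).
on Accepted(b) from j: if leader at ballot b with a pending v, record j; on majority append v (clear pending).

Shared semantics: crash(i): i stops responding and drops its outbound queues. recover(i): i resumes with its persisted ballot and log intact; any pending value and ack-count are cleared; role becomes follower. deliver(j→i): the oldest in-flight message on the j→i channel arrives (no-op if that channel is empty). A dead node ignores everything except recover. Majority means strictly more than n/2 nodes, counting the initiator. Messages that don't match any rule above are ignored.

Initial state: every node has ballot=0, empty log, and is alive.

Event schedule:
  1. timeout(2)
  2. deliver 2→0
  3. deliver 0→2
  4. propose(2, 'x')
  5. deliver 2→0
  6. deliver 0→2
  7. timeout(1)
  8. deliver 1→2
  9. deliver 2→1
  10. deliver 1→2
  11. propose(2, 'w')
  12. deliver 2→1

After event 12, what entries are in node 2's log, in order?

x

after 1 — timeout(2): n2:cand/b5/[-]
after 2 — deliver 2→0: n0:foll/b5/[-]
after 3 — deliver 0→2: n2:lead/b5/[-]
after 4 — propose(2,'x'): ·
after 5 — deliver 2→0: n0:foll/b5/[x]
after 6 — deliver 0→2: n2:lead/b5/[x]
after 7 — timeout(1): n1:cand/b4/[-]
after 8 — deliver 1→2: ·
after 9 — deliver 2→1: n1:foll/b5/[-]
after 10 — deliver 1→2: ·
after 11 — propose(2,'w'): ·
after 12 — deliver 2→1: n1:foll/b5/[x]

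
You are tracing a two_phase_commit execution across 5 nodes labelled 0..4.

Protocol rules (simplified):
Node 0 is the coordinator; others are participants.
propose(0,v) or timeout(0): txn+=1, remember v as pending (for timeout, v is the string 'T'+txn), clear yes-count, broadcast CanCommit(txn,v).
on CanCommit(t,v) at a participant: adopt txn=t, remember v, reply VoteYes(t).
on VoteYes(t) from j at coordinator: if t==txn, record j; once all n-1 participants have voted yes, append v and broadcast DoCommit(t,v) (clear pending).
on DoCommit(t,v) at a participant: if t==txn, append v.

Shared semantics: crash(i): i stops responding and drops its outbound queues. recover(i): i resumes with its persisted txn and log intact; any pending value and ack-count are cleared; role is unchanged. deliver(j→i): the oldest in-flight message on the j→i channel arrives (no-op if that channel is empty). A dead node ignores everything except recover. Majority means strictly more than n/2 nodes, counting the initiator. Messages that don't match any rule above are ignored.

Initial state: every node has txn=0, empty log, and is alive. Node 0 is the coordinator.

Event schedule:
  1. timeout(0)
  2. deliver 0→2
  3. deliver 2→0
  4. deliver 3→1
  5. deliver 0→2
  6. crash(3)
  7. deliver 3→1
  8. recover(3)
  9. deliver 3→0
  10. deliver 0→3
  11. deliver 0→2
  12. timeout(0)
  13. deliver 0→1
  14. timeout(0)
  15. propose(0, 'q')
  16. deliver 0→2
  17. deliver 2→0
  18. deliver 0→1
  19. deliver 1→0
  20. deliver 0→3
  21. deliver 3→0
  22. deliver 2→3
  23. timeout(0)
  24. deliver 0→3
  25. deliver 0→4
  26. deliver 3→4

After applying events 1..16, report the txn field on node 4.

step 1 timeout(0): 0={coor,t=1,log=-}
step 2 deliver 0→2: 2={part,t=1,log=-}
step 3 deliver 2→0: —
step 4 deliver 3→1: —
step 5 deliver 0→2: —
step 6 crash(3): 3={✗part,t=0,log=-}
step 7 deliver 3→1: —
step 8 recover(3): 3={part,t=0,log=-}
step 9 deliver 3→0: —
step 10 deliver 0→3: 3={part,t=1,log=-}
step 11 deliver 0→2: —
step 12 timeout(0): 0={coor,t=2,log=-}
step 13 deliver 0→1: 1={part,t=1,log=-}
step 14 timeout(0): 0={coor,t=3,log=-}
step 15 propose(0,'q'): 0={coor,t=4,log=-}
step 16 deliver 0→2: 2={part,t=2,log=-}

0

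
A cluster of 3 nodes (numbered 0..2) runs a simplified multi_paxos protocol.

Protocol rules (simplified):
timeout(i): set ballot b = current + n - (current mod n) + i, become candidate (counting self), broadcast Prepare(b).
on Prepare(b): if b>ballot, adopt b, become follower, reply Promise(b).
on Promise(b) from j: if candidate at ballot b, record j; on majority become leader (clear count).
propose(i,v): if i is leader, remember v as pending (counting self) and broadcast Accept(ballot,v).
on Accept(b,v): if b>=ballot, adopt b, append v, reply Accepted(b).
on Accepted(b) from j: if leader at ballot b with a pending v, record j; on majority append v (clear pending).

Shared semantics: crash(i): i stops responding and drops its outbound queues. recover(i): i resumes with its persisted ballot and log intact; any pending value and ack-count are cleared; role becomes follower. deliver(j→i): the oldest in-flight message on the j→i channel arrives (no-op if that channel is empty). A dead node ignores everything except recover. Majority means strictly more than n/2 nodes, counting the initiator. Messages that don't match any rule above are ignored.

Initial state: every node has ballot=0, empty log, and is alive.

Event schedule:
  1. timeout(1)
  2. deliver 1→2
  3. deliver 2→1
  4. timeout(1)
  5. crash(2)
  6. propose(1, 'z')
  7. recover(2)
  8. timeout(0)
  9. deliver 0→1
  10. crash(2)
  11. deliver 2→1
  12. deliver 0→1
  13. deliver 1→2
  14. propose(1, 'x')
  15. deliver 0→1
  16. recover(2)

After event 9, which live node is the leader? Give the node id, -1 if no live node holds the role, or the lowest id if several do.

[1] timeout(1) → N1(cand b4 [-])
[2] deliver 1→2 → N2(foll b4 [-])
[3] deliver 2→1 → N1(lead b4 [-])
[4] timeout(1) → N1(cand b7 [-])
[5] crash(2) → N2(✗foll b4 [-])
[6] propose(1,'z') → ∅
[7] recover(2) → N2(foll b4 [-])
[8] timeout(0) → N0(cand b3 [-])
[9] deliver 0→1 → ∅

-1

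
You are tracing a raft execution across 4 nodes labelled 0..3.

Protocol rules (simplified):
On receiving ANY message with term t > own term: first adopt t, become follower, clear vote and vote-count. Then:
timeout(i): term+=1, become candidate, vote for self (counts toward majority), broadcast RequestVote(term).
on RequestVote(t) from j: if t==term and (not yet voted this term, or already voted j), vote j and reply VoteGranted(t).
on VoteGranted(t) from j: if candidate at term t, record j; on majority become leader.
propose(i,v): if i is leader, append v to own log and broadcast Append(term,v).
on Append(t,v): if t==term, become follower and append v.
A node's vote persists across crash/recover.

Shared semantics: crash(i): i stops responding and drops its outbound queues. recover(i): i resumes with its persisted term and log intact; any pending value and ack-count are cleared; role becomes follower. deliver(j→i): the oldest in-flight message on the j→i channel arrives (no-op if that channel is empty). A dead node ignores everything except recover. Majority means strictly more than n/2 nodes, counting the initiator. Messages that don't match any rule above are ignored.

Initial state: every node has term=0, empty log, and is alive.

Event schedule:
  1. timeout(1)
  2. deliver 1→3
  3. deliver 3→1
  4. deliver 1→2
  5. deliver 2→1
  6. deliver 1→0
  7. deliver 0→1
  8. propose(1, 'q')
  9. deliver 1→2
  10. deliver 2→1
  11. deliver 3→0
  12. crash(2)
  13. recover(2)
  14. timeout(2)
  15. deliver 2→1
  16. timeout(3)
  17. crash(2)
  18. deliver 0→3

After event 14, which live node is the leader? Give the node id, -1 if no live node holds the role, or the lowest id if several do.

after 1 — timeout(1): n1:cand/t1/[-]
after 2 — deliver 1→3: n3:foll/t1/[-]
after 3 — deliver 3→1: ·
after 4 — deliver 1→2: n2:foll/t1/[-]
after 5 — deliver 2→1: n1:lead/t1/[-]
after 6 — deliver 1→0: n0:foll/t1/[-]
after 7 — deliver 0→1: ·
after 8 — propose(1,'q'): n1:lead/t1/[q]
after 9 — deliver 1→2: n2:foll/t1/[q]
after 10 — deliver 2→1: ·
after 11 — deliver 3→0: ·
after 12 — crash(2): n2:✗foll/t1/[q]
after 13 — recover(2): n2:foll/t1/[q]
after 14 — timeout(2): n2:cand/t2/[q]

1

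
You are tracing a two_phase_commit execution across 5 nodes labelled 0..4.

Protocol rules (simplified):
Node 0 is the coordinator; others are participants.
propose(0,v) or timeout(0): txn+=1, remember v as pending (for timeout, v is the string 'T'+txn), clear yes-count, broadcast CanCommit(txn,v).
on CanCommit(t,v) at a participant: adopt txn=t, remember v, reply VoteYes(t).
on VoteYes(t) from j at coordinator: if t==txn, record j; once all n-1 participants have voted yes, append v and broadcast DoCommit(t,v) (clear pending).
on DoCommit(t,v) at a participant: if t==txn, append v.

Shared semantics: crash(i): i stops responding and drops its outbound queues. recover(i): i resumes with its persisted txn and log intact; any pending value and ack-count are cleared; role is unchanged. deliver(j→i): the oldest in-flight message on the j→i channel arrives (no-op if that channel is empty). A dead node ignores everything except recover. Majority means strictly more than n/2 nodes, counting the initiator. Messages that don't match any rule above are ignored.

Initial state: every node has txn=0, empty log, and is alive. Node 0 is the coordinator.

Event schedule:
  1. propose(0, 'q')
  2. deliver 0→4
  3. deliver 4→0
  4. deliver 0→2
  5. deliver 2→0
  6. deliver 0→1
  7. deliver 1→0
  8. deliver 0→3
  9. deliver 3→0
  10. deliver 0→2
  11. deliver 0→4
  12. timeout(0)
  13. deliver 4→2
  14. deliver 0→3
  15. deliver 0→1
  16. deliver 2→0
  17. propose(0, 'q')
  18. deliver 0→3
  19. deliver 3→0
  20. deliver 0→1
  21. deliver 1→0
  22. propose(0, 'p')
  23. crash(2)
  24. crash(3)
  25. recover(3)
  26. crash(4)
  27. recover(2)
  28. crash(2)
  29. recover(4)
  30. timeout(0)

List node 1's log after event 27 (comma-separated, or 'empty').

e1 propose(0,'q'): 0[coor,t=1,-]
e2 deliver 0→4: 4[part,t=1,-]
e3 deliver 4→0: ·
e4 deliver 0→2: 2[part,t=1,-]
e5 deliver 2→0: ·
e6 deliver 0→1: 1[part,t=1,-]
e7 deliver 1→0: ·
e8 deliver 0→3: 3[part,t=1,-]
e9 deliver 3→0: 0[coor,t=1,q]
e10 deliver 0→2: 2[part,t=1,q]
e11 deliver 0→4: 4[part,t=1,q]
e12 timeout(0): 0[coor,t=2,q]
e13 deliver 4→2: ·
e14 deliver 0→3: 3[part,t=1,q]
e15 deliver 0→1: 1[part,t=1,q]
e16 deliver 2→0: ·
e17 propose(0,'q'): 0[coor,t=3,q]
e18 deliver 0→3: 3[part,t=2,q]
e19 deliver 3→0: ·
e20 deliver 0→1: 1[part,t=2,q]
e21 deliver 1→0: ·
e22 propose(0,'p'): 0[coor,t=4,q]
e23 crash(2): 2[✗part,t=1,q]
e24 crash(3): 3[✗part,t=2,q]
e25 recover(3): 3[part,t=2,q]
e26 crash(4): 4[✗part,t=1,q]
e27 recover(2): 2[part,t=1,q]

q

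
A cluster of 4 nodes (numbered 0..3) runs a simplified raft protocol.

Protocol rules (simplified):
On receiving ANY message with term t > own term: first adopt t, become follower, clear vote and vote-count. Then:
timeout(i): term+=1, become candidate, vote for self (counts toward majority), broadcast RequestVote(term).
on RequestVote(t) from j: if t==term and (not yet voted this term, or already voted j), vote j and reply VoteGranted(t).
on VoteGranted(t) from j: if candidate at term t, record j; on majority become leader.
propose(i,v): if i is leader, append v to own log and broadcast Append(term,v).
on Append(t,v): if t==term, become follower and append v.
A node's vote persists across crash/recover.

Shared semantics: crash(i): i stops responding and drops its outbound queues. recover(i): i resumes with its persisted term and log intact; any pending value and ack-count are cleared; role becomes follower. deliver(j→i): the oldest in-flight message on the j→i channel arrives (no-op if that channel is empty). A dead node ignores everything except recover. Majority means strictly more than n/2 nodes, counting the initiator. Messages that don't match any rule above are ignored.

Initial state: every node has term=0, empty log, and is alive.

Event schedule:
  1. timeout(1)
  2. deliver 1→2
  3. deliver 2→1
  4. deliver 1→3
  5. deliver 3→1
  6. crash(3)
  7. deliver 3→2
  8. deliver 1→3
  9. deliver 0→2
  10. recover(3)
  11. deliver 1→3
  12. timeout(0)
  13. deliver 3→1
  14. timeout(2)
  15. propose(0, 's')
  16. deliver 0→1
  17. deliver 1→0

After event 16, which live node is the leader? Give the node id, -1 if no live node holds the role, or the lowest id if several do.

1

after 1 — timeout(1): n1:cand/t1/[-]
after 2 — deliver 1→2: n2:foll/t1/[-]
after 3 — deliver 2→1: ·
after 4 — deliver 1→3: n3:foll/t1/[-]
after 5 — deliver 3→1: n1:lead/t1/[-]
after 6 — crash(3): n3:✗foll/t1/[-]
after 7 — deliver 3→2: ·
after 8 — deliver 1→3: ·
after 9 — deliver 0→2: ·
after 10 — recover(3): n3:foll/t1/[-]
after 11 — deliver 1→3: ·
after 12 — timeout(0): n0:cand/t1/[-]
after 13 — deliver 3→1: ·
after 14 — timeout(2): n2:cand/t2/[-]
after 15 — propose(0,'s'): ·
after 16 — deliver 0→1: ·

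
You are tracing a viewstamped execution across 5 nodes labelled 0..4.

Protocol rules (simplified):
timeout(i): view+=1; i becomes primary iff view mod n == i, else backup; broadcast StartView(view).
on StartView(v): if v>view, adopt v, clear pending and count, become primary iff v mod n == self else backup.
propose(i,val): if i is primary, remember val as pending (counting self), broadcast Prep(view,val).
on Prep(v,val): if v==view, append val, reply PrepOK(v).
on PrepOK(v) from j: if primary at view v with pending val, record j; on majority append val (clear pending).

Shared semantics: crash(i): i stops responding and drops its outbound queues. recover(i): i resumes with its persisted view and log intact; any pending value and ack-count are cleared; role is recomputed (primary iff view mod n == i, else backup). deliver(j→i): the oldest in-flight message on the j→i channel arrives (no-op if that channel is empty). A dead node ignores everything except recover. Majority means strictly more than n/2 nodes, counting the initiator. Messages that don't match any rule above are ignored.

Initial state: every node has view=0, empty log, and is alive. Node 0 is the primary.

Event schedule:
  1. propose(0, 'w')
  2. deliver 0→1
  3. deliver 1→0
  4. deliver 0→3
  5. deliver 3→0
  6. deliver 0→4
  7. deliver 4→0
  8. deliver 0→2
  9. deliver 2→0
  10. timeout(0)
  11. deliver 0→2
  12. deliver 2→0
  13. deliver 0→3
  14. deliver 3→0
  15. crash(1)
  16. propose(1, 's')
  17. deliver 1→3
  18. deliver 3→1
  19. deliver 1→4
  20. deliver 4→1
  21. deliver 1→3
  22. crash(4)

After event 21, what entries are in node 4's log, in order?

step 1 propose(0,'w'): —
step 2 deliver 0→1: 1={back,v=0,log=w}
step 3 deliver 1→0: —
step 4 deliver 0→3: 3={back,v=0,log=w}
step 5 deliver 3→0: 0={prim,v=0,log=w}
step 6 deliver 0→4: 4={back,v=0,log=w}
step 7 deliver 4→0: —
step 8 deliver 0→2: 2={back,v=0,log=w}
step 9 deliver 2→0: —
step 10 timeout(0): 0={back,v=1,log=w}
step 11 deliver 0→2: 2={back,v=1,log=w}
step 12 deliver 2→0: —
step 13 deliver 0→3: 3={back,v=1,log=w}
step 14 deliver 3→0: —
step 15 crash(1): 1={✗back,v=0,log=w}
step 16 propose(1,'s'): —
step 17 deliver 1→3: —
step 18 deliver 3→1: —
step 19 deliver 1→4: —
step 20 deliver 4→1: —
step 21 deliver 1→3: —

w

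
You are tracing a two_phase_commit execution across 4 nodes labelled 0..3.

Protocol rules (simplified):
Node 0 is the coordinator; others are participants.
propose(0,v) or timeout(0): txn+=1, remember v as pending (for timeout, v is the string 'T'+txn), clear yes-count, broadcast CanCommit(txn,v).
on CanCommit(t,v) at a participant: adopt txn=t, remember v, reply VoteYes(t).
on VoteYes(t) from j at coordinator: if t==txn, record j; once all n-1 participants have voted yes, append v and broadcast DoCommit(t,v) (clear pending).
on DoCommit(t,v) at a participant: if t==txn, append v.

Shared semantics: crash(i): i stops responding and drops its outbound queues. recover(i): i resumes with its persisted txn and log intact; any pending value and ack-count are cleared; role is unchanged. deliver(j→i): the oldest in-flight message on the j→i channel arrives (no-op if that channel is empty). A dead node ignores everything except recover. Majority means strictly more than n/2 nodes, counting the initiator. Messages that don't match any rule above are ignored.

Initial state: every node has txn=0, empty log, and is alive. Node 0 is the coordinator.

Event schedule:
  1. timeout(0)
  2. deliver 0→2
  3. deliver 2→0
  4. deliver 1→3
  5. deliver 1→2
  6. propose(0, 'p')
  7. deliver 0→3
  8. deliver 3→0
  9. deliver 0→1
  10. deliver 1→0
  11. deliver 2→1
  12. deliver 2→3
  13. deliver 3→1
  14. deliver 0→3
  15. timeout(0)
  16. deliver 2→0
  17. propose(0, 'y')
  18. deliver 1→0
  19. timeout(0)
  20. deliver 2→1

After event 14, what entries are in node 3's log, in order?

empty

e1 timeout(0): 0[coor,t=1,-]
e2 deliver 0→2: 2[part,t=1,-]
e3 deliver 2→0: ·
e4 deliver 1→3: ·
e5 deliver 1→2: ·
e6 propose(0,'p'): 0[coor,t=2,-]
e7 deliver 0→3: 3[part,t=1,-]
e8 deliver 3→0: ·
e9 deliver 0→1: 1[part,t=1,-]
e10 deliver 1→0: ·
e11 deliver 2→1: ·
e12 deliver 2→3: ·
e13 deliver 3→1: ·
e14 deliver 0→3: 3[part,t=2,-]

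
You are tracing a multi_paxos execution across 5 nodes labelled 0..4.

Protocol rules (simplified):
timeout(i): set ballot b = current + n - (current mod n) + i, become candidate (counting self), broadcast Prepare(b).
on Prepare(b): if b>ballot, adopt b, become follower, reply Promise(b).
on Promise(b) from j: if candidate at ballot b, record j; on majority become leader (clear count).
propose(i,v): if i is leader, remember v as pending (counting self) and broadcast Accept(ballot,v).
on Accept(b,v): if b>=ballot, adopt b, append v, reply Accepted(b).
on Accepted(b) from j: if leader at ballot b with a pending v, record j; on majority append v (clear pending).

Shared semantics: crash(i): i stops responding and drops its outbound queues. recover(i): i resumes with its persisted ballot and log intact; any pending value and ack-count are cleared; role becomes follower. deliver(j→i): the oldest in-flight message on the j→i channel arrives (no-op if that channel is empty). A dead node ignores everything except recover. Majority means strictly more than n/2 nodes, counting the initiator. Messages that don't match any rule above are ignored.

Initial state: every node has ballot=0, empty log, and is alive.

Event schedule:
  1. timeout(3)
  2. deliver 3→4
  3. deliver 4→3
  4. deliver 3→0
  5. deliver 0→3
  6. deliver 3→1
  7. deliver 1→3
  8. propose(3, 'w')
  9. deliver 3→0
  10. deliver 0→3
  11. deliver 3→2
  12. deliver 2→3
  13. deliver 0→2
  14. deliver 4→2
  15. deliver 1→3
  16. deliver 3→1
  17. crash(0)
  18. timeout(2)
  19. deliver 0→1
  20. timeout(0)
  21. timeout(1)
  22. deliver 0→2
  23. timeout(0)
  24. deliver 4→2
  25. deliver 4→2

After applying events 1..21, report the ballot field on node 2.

12

e1 timeout(3): 3[cand,b=8,-]
e2 deliver 3→4: 4[foll,b=8,-]
e3 deliver 4→3: ·
e4 deliver 3→0: 0[foll,b=8,-]
e5 deliver 0→3: 3[lead,b=8,-]
e6 deliver 3→1: 1[foll,b=8,-]
e7 deliver 1→3: ·
e8 propose(3,'w'): ·
e9 deliver 3→0: 0[foll,b=8,w]
e10 deliver 0→3: ·
e11 deliver 3→2: 2[foll,b=8,-]
e12 deliver 2→3: ·
e13 deliver 0→2: ·
e14 deliver 4→2: ·
e15 deliver 1→3: ·
e16 deliver 3→1: 1[foll,b=8,w]
e17 crash(0): 0[✗foll,b=8,w]
e18 timeout(2): 2[cand,b=12,-]
e19 deliver 0→1: ·
e20 timeout(0): ·
e21 timeout(1): 1[cand,b=11,w]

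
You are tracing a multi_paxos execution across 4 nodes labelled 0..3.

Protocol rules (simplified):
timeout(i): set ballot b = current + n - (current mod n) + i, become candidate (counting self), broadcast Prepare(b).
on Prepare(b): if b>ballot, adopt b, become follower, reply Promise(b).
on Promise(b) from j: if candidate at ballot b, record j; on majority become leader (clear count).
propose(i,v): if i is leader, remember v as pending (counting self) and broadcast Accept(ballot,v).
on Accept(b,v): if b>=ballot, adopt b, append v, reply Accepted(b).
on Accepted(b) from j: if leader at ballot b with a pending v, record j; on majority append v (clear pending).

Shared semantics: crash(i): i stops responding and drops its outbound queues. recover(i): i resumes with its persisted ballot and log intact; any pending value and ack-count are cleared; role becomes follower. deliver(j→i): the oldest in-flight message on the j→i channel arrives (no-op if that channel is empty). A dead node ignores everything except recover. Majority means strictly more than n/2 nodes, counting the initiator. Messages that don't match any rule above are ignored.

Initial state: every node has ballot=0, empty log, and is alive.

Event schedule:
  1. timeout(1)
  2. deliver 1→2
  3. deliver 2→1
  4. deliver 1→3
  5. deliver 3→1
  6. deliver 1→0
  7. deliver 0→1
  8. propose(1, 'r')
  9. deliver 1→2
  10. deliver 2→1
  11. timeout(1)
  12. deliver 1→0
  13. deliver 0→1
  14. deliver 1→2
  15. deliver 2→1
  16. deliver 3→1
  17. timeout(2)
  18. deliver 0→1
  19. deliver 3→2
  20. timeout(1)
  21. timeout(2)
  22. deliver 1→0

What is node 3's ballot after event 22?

e1 timeout(1): 1[cand,b=5,-]
e2 deliver 1→2: 2[foll,b=5,-]
e3 deliver 2→1: ·
e4 deliver 1→3: 3[foll,b=5,-]
e5 deliver 3→1: 1[lead,b=5,-]
e6 deliver 1→0: 0[foll,b=5,-]
e7 deliver 0→1: ·
e8 propose(1,'r'): ·
e9 deliver 1→2: 2[foll,b=5,r]
e10 deliver 2→1: ·
e11 timeout(1): 1[cand,b=9,-]
e12 deliver 1→0: 0[foll,b=5,r]
e13 deliver 0→1: ·
e14 deliver 1→2: 2[foll,b=9,r]
e15 deliver 2→1: ·
e16 deliver 3→1: ·
e17 timeout(2): 2[cand,b=14,r]
e18 deliver 0→1: ·
e19 deliver 3→2: ·
e20 timeout(1): 1[cand,b=13,-]
e21 timeout(2): 2[cand,b=18,r]
e22 deliver 1→0: 0[foll,b=9,r]

5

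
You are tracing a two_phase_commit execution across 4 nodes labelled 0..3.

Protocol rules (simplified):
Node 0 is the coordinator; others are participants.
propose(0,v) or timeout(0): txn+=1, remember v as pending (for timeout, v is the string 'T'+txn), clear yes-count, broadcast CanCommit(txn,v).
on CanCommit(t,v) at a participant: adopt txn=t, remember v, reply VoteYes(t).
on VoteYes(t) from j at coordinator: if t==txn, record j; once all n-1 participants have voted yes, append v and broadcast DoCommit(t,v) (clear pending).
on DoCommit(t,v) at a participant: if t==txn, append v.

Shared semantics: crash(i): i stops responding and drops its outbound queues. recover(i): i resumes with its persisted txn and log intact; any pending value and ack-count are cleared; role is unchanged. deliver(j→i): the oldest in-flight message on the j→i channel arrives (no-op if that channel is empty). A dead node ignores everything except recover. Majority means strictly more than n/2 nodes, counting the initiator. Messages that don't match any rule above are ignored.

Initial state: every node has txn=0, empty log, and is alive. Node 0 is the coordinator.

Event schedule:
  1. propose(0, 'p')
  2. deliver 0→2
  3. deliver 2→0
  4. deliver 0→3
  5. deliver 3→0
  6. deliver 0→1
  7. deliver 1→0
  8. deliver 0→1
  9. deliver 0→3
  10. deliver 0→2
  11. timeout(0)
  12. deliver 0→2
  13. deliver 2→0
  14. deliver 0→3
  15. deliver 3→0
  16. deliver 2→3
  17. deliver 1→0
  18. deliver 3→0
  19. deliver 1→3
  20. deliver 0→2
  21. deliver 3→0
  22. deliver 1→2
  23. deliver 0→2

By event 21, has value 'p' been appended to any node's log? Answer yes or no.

[1] propose(0,'p') → N0(coor t1 [-])
[2] deliver 0→2 → N2(part t1 [-])
[3] deliver 2→0 → ∅
[4] deliver 0→3 → N3(part t1 [-])
[5] deliver 3→0 → ∅
[6] deliver 0→1 → N1(part t1 [-])
[7] deliver 1→0 → N0(coor t1 [p])
[8] deliver 0→1 → N1(part t1 [p])
[9] deliver 0→3 → N3(part t1 [p])
[10] deliver 0→2 → N2(part t1 [p])
[11] timeout(0) → N0(coor t2 [p])
[12] deliver 0→2 → N2(part t2 [p])
[13] deliver 2→0 → ∅
[14] deliver 0→3 → N3(part t2 [p])
[15] deliver 3→0 → ∅
[16] deliver 2→3 → ∅
[17] deliver 1→0 → ∅
[18] deliver 3→0 → ∅
[19] deliver 1→3 → ∅
[20] deliver 0→2 → ∅
[21] deliver 3→0 → ∅

yes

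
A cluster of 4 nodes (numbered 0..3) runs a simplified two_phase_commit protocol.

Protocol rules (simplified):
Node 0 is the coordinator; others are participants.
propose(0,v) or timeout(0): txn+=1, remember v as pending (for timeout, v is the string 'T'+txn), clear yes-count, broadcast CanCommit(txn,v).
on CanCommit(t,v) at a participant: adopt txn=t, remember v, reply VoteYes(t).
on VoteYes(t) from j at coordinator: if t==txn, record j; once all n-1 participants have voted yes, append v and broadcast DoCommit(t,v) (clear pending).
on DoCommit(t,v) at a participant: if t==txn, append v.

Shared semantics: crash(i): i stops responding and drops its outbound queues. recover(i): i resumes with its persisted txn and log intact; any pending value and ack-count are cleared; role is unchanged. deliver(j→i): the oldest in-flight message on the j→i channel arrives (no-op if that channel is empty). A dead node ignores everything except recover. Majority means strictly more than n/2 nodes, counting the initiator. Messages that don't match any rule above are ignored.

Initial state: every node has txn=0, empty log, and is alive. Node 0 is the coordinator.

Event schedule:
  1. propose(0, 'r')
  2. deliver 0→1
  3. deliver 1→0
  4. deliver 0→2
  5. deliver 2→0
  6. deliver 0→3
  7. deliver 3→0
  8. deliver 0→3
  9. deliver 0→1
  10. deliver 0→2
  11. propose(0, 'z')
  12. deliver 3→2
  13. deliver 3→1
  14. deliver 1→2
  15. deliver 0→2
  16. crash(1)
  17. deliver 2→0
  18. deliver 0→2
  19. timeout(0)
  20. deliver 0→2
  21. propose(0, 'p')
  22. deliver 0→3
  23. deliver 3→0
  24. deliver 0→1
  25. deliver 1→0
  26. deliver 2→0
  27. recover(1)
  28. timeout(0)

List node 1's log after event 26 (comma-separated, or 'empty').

r

1. propose(0,'r'):  <0:coor t1 ->
2. deliver 0→1:  <1:part t1 ->
3. deliver 1→0:  nop
4. deliver 0→2:  <2:part t1 ->
5. deliver 2→0:  nop
6. deliver 0→3:  <3:part t1 ->
7. deliver 3→0:  <0:coor t1 r>
8. deliver 0→3:  <3:part t1 r>
9. deliver 0→1:  <1:part t1 r>
10. deliver 0→2:  <2:part t1 r>
11. propose(0,'z'):  <0:coor t2 r>
12. deliver 3→2:  nop
13. deliver 3→1:  nop
14. deliver 1→2:  nop
15. deliver 0→2:  <2:part t2 r>
16. crash(1):  <1:✗part t1 r>
17. deliver 2→0:  nop
18. deliver 0→2:  nop
19. timeout(0):  <0:coor t3 r>
20. deliver 0→2:  <2:part t3 r>
21. propose(0,'p'):  <0:coor t4 r>
22. deliver 0→3:  <3:part t2 r>
23. deliver 3→0:  nop
24. deliver 0→1:  nop
25. deliver 1→0:  nop
26. deliver 2→0:  nop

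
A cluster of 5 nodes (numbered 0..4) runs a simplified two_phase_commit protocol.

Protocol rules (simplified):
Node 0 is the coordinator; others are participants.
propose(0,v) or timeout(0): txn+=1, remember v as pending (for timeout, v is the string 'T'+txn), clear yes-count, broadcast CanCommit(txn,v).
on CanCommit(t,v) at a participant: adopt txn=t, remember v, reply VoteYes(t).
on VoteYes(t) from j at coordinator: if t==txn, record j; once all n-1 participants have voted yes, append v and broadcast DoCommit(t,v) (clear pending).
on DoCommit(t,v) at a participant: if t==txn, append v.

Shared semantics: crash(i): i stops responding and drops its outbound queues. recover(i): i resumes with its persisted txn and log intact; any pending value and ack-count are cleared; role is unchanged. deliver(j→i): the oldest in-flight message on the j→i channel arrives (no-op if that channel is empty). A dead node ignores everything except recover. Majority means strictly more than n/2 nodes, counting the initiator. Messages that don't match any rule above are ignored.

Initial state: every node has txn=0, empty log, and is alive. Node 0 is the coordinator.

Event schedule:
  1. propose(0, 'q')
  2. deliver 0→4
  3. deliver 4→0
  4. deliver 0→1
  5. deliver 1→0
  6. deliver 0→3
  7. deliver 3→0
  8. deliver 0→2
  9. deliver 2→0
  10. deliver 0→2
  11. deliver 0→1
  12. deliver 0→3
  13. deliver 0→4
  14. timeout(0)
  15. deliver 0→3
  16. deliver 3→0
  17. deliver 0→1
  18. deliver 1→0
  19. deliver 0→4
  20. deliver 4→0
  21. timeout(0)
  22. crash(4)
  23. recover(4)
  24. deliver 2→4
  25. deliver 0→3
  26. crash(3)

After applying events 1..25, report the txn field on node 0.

3

step 1 propose(0,'q'): 0={coor,t=1,log=-}
step 2 deliver 0→4: 4={part,t=1,log=-}
step 3 deliver 4→0: —
step 4 deliver 0→1: 1={part,t=1,log=-}
step 5 deliver 1→0: —
step 6 deliver 0→3: 3={part,t=1,log=-}
step 7 deliver 3→0: —
step 8 deliver 0→2: 2={part,t=1,log=-}
step 9 deliver 2→0: 0={coor,t=1,log=q}
step 10 deliver 0→2: 2={part,t=1,log=q}
step 11 deliver 0→1: 1={part,t=1,log=q}
step 12 deliver 0→3: 3={part,t=1,log=q}
step 13 deliver 0→4: 4={part,t=1,log=q}
step 14 timeout(0): 0={coor,t=2,log=q}
step 15 deliver 0→3: 3={part,t=2,log=q}
step 16 deliver 3→0: —
step 17 deliver 0→1: 1={part,t=2,log=q}
step 18 deliver 1→0: —
step 19 deliver 0→4: 4={part,t=2,log=q}
step 20 deliver 4→0: —
step 21 timeout(0): 0={coor,t=3,log=q}
step 22 crash(4): 4={✗part,t=2,log=q}
step 23 recover(4): 4={part,t=2,log=q}
step 24 deliver 2→4: —
step 25 deliver 0→3: 3={part,t=3,log=q}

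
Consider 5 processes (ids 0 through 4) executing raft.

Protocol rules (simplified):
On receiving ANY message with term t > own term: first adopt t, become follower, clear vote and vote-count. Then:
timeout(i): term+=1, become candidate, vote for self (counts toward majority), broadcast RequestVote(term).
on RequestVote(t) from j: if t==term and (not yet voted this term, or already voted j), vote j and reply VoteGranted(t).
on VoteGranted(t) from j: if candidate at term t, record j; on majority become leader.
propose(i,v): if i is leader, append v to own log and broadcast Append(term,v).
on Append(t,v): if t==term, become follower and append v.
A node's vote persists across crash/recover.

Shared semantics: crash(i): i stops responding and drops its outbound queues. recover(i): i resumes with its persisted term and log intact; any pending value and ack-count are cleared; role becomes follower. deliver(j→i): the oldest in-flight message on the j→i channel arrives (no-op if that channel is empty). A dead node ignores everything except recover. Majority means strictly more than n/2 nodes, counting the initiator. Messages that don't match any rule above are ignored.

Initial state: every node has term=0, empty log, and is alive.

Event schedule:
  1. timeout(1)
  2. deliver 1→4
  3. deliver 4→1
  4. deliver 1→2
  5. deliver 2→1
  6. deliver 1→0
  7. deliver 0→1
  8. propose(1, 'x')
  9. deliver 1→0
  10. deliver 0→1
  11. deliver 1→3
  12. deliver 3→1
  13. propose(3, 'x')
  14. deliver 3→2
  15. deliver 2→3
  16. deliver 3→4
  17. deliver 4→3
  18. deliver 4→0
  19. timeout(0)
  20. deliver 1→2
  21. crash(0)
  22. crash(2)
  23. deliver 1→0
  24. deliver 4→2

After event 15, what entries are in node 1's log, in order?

step 1 timeout(1): 1={cand,t=1,log=-}
step 2 deliver 1→4: 4={foll,t=1,log=-}
step 3 deliver 4→1: —
step 4 deliver 1→2: 2={foll,t=1,log=-}
step 5 deliver 2→1: 1={lead,t=1,log=-}
step 6 deliver 1→0: 0={foll,t=1,log=-}
step 7 deliver 0→1: —
step 8 propose(1,'x'): 1={lead,t=1,log=x}
step 9 deliver 1→0: 0={foll,t=1,log=x}
step 10 deliver 0→1: —
step 11 deliver 1→3: 3={foll,t=1,log=-}
step 12 deliver 3→1: —
step 13 propose(3,'x'): —
step 14 deliver 3→2: —
step 15 deliver 2→3: —

x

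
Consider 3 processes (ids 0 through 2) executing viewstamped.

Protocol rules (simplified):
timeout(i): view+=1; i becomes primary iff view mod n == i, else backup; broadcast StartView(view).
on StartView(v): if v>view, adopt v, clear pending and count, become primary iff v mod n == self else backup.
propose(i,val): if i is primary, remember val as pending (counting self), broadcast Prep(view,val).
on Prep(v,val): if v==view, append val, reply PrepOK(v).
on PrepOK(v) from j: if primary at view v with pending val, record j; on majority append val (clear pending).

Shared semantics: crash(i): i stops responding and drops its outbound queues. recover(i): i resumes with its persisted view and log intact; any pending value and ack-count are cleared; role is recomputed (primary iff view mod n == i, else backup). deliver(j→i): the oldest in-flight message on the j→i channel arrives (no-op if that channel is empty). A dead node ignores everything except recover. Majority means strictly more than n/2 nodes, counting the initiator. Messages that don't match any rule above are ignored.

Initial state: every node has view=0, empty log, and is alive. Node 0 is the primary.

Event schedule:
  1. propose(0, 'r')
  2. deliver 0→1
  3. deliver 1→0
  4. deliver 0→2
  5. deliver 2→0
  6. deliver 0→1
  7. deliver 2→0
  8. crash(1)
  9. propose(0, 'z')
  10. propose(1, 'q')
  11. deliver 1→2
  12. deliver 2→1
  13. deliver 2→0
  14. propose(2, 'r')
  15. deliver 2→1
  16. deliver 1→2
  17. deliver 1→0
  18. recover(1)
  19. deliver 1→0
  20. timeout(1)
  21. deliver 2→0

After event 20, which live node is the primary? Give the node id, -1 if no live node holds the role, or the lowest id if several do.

0

1. propose(0,'r'):  nop
2. deliver 0→1:  <1:back v0 r>
3. deliver 1→0:  <0:prim v0 r>
4. deliver 0→2:  <2:back v0 r>
5. deliver 2→0:  nop
6. deliver 0→1:  nop
7. deliver 2→0:  nop
8. crash(1):  <1:✗back v0 r>
9. propose(0,'z'):  nop
10. propose(1,'q'):  nop
11. deliver 1→2:  nop
12. deliver 2→1:  nop
13. deliver 2→0:  nop
14. propose(2,'r'):  nop
15. deliver 2→1:  nop
16. deliver 1→2:  nop
17. deliver 1→0:  nop
18. recover(1):  <1:back v0 r>
19. deliver 1→0:  nop
20. timeout(1):  <1:prim v1 r>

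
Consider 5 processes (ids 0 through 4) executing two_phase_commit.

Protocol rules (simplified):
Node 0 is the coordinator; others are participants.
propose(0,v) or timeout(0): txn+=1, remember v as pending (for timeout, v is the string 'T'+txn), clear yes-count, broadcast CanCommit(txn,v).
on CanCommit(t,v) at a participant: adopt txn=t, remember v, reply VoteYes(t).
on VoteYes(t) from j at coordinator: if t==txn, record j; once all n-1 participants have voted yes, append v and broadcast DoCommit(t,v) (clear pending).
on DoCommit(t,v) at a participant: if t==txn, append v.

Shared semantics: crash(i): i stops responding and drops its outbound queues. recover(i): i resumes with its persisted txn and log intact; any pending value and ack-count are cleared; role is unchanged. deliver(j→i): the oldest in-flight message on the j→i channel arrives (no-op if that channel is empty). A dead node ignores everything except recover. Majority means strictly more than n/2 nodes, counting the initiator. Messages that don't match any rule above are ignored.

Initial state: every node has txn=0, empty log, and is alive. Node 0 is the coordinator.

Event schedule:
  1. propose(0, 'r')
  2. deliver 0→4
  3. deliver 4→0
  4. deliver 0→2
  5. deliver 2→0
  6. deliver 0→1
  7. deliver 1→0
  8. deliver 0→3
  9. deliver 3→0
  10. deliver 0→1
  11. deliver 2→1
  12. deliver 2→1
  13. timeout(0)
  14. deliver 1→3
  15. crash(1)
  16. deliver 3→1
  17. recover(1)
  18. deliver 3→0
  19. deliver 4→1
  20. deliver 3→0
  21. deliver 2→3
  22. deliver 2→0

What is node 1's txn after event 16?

1

after 1 — propose(0,'r'): n0:coor/t1/[-]
after 2 — deliver 0→4: n4:part/t1/[-]
after 3 — deliver 4→0: ·
after 4 — deliver 0→2: n2:part/t1/[-]
after 5 — deliver 2→0: ·
after 6 — deliver 0→1: n1:part/t1/[-]
after 7 — deliver 1→0: ·
after 8 — deliver 0→3: n3:part/t1/[-]
after 9 — deliver 3→0: n0:coor/t1/[r]
after 10 — deliver 0→1: n1:part/t1/[r]
after 11 — deliver 2→1: ·
after 12 — deliver 2→1: ·
after 13 — timeout(0): n0:coor/t2/[r]
after 14 — deliver 1→3: ·
after 15 — crash(1): n1:✗part/t1/[r]
after 16 — deliver 3→1: ·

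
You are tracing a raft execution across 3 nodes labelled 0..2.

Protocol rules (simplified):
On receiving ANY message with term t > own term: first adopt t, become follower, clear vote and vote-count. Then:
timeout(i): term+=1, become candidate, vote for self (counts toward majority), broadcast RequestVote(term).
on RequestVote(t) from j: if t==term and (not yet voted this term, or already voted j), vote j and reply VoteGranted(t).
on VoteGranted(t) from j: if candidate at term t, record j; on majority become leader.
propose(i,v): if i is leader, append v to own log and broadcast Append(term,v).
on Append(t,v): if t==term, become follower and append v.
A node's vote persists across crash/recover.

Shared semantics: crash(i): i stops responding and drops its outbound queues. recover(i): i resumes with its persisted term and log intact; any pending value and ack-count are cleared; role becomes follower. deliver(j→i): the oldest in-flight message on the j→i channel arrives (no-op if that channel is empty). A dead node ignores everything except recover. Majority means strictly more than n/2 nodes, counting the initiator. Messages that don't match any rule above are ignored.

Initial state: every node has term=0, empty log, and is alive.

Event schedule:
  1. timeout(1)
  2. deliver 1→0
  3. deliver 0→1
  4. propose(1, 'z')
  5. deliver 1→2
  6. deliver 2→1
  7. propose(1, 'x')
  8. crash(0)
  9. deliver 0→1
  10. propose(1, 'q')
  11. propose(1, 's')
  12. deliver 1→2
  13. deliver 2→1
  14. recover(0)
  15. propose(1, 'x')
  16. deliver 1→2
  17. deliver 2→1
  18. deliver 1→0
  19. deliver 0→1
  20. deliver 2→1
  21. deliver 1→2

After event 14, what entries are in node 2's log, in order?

z

e1 timeout(1): 1[cand,t=1,-]
e2 deliver 1→0: 0[foll,t=1,-]
e3 deliver 0→1: 1[lead,t=1,-]
e4 propose(1,'z'): 1[lead,t=1,z]
e5 deliver 1→2: 2[foll,t=1,-]
e6 deliver 2→1: ·
e7 propose(1,'x'): 1[lead,t=1,z,x]
e8 crash(0): 0[✗foll,t=1,-]
e9 deliver 0→1: ·
e10 propose(1,'q'): 1[lead,t=1,z,x,q]
e11 propose(1,'s'): 1[lead,t=1,z,x,q,s]
e12 deliver 1→2: 2[foll,t=1,z]
e13 deliver 2→1: ·
e14 recover(0): 0[foll,t=1,-]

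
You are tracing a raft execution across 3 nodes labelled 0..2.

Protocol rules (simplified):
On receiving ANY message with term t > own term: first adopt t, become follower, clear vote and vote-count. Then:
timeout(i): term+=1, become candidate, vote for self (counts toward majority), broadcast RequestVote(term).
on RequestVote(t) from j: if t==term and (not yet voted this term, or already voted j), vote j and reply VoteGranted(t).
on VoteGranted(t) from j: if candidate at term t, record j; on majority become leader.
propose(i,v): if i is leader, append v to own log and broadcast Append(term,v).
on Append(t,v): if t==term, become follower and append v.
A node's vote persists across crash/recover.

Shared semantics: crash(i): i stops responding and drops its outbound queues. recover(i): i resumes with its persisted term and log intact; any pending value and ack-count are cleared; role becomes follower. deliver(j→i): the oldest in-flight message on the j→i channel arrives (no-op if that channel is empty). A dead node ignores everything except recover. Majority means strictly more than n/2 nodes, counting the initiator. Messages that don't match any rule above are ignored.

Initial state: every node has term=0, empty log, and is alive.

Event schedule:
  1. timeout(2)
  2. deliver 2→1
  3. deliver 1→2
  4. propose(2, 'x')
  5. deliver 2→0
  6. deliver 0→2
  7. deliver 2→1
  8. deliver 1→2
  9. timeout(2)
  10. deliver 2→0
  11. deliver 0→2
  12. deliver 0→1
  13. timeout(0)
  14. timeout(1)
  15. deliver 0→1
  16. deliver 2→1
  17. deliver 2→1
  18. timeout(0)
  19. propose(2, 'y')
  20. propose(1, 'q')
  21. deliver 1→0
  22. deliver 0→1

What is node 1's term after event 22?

3

after 1 — timeout(2): n2:cand/t1/[-]
after 2 — deliver 2→1: n1:foll/t1/[-]
after 3 — deliver 1→2: n2:lead/t1/[-]
after 4 — propose(2,'x'): n2:lead/t1/[x]
after 5 — deliver 2→0: n0:foll/t1/[-]
after 6 — deliver 0→2: ·
after 7 — deliver 2→1: n1:foll/t1/[x]
after 8 — deliver 1→2: ·
after 9 — timeout(2): n2:cand/t2/[x]
after 10 — deliver 2→0: n0:foll/t1/[x]
after 11 — deliver 0→2: ·
after 12 — deliver 0→1: ·
after 13 — timeout(0): n0:cand/t2/[x]
after 14 — timeout(1): n1:cand/t2/[x]
after 15 — deliver 0→1: ·
after 16 — deliver 2→1: ·
after 17 — deliver 2→1: ·
after 18 — timeout(0): n0:cand/t3/[x]
after 19 — propose(2,'y'): ·
after 20 — propose(1,'q'): ·
after 21 — deliver 1→0: ·
after 22 — deliver 0→1: n1:foll/t3/[x]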